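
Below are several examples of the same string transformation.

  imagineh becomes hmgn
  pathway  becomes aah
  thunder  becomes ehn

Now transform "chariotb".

Rule — keep every other character starting from the second (positions 2nd, 4th, 6th, ...), then move the last character to the front.
On "chariotb": the first step gives "hrob", and the second then gives "bhro".

bhro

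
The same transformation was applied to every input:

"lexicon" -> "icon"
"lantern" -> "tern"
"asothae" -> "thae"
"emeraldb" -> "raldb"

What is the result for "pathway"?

Each output is the input with this applied: delete the first 3 characters.
"pathway" → "hway".

hway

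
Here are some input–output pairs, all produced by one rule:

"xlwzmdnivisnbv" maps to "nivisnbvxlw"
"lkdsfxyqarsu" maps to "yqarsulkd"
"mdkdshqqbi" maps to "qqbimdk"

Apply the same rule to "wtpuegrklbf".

Rule — move the first 3 characters to the end (rotate left by 3), then delete the first 3 characters.
Starting from "wtpuegrklbf": after the first operation, "uegrklbfwtp"; after the second, "rklbfwtp".

rklbfwtp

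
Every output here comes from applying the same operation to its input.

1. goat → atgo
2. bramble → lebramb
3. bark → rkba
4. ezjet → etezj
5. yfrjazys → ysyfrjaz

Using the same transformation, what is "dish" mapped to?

What's happening: move the last 2 characters to the front (rotate right by 2).
So "dish" becomes "shdi".

shdi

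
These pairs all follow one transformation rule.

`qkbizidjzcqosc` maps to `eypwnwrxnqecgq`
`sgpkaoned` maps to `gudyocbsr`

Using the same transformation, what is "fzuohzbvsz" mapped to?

Rule — shift every letter 12 places backward in the alphabet (wrapping around).
On "fzuohzbvsz" that produces "tnicvnpjgn".

tnicvnpjgn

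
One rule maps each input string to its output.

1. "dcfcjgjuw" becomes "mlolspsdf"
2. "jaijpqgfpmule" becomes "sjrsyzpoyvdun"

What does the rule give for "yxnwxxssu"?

hgwfggbbd

The pattern: shift every letter 9 places forward in the alphabet (wrapping around).
So "yxnwxxssu" becomes "hgwfggbbd".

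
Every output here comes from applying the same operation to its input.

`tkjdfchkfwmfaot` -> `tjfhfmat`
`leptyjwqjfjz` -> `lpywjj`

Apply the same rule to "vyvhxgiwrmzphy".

vvxirzh

The transformation: keep every other character starting from the first (positions 1st, 3rd, 5th, ...).
Applying that to "vyvhxgiwrmzphy" gives "vvxirzh".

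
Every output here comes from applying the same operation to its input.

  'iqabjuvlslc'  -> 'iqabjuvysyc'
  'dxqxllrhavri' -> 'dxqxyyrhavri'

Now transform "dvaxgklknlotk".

dvaxgkyknyotk

In each case the input is transformed by: replace every "l" with "y".
Applying that to "dvaxgklknlotk" gives "dvaxgkyknyotk".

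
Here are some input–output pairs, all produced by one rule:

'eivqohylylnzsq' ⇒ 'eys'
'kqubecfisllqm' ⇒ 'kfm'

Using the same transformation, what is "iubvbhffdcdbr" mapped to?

ifr

In each case the input is transformed by: keep every other character starting from the first (positions 1st, 3rd, 5th, ...), then keep one character in every 3, starting at position 1 (positions 1st, 4th, 7th, ...).
Applying both steps to "iubvbhffdcdbr": "ibbfddr", then "ifr".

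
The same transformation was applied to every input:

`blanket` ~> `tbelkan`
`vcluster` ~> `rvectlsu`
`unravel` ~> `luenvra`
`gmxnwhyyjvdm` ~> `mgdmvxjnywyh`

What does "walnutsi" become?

The transformation: reverse the string, then take characters alternately from the front and the back (1st, last, 2nd, 2nd-last, ...).
On "walnutsi": the first step gives "istunlaw", and the second then gives "iwsatlun".

iwsatlun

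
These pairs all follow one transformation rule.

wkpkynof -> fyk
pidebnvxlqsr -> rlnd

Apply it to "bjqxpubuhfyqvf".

The transformation: reverse the string, then keep one character in every 3, starting at position 1 (positions 1st, 4th, 7th, ...).
On "bjqxpubuhfyqvf": the first step gives "fvqyfhubupxqjb", and the second then gives "fyupj".

fyupj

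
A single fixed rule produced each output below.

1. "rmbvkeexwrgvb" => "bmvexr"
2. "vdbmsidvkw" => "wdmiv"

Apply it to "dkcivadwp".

The rule is to move the last 2 characters to the front (rotate right by 2), then keep every other character starting from the second (positions 2nd, 4th, 6th, ...).
On "dkcivadwp": the first step gives "wpdkcivad", and the second then gives "pkia".

pkia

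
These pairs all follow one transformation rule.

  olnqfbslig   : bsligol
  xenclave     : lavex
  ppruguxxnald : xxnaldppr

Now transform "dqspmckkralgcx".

kralgcxdqsp

Looking at the pairs, the operation is to swap the front and back halves of the string, then delete the last 3 characters.
"dqspmckkralgcx" → "kralgcxdqspmck" → "kralgcxdqsp".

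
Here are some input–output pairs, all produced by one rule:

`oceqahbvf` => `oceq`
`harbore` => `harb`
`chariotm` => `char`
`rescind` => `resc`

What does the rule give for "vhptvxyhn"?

The transformation: keep only the first 4 characters.
So "vhptvxyhn" becomes "vhpt".

vhpt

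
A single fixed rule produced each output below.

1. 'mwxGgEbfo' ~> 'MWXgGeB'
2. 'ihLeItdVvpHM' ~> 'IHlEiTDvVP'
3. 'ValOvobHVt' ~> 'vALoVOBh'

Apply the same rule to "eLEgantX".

EleGAN

Rule — flip the case of every letter, then delete the last 2 characters.
Working it through for "eLEgantX": intermediate "EleGANTx", final "EleGAN".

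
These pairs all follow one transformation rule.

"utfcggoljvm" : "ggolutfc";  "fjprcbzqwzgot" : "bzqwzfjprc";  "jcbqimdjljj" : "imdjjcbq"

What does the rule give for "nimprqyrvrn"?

What's happening: delete the last 3 characters, then swap the front and back halves of the string.
"nimprqyrvrn" → "nimprqyr" → "rqyrnimp".

rqyrnimp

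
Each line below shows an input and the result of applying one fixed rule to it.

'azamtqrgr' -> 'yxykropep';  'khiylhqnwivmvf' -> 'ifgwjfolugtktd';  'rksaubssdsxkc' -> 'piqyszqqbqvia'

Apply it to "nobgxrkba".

Each output is the input with this applied: shift every letter 2 places backward in the alphabet (wrapping around).
So "nobgxrkba" becomes "lmzevpizy".

lmzevpizy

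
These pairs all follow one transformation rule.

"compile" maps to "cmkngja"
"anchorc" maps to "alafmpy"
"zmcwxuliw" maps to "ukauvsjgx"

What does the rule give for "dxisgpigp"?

nvgqengeb

Looking at the pairs, the operation is to shift every letter 2 places backward in the alphabet (wrapping around), then swap the first and last characters.
On "dxisgpigp": the first step gives "bvgqengen", and the second then gives "nvgqengeb".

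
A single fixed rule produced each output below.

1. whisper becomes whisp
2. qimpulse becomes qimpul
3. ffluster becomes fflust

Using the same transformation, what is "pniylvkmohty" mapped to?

Rule — delete the last 2 characters.
On "pniylvkmohty" that produces "pniylvkmoh".

pniylvkmoh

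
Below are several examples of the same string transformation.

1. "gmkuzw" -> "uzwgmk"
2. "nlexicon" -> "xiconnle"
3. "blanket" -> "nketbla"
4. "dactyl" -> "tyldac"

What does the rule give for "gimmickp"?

mickpgim

The rule is to move the first 3 characters to the end (rotate left by 3).
Applying that to "gimmickp" gives "mickpgim".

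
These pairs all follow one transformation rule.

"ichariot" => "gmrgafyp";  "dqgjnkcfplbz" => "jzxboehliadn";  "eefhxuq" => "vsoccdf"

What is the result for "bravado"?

Rule — move the last 3 characters to the front (rotate right by 3), then shift every letter 2 places backward in the alphabet (wrapping around).
Doing the same to "bravado": "ybmzpyt".
(Check on "dqgjnkcfplbz": → "lbzdqgjnkcfp" → "jzxboehliadn" ✓)

ybmzpyt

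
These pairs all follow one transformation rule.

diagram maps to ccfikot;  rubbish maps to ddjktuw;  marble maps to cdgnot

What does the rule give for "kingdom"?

Rule — sort the characters into alphabetical order, then shift every letter 2 places forward in the alphabet (wrapping around).
Starting from "kingdom": after the first operation, "dgikmno"; after the second, "fikmopq".

fikmopq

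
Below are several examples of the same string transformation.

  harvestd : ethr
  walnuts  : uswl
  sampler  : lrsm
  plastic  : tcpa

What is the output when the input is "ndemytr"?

Looking at the pairs, the operation is to keep every other character starting from the first (positions 1st, 3rd, 5th, ...), then move the last 2 characters to the front (rotate right by 2).
For "ndemytr", step one produces "neyr"; step two turns that into "yrne".
(Check on "plastic": → "patc" → "tcpa" ✓)

yrne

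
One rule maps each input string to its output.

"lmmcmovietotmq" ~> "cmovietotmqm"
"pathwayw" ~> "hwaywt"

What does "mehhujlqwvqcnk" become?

hujlqwvqcnkh

In each case the input is transformed by: delete the first 2 characters, then move the first character to the end.
On "mehhujlqwvqcnk": the first step gives "hhujlqwvqcnk", and the second then gives "hujlqwvqcnkh".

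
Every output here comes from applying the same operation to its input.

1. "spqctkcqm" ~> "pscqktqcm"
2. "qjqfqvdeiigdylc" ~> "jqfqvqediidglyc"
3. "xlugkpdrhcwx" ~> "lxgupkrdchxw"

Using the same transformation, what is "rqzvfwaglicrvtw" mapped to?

qrvzwfgailrctvw

Each output is the input with this applied: swap each adjacent pair of characters (1↔2, 3↔4, ...).
For "rqzvfwaglicrvtw" the result is "qrvzwfgailrctvw".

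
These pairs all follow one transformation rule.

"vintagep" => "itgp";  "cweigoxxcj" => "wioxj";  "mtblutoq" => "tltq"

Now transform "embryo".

mro

Looking at the pairs, the operation is to keep every other character starting from the second (positions 2nd, 4th, 6th, ...).
For "embryo" the result is "mro".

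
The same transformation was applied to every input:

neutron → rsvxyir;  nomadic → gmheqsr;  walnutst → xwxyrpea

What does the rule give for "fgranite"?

What's happening: shift every letter 4 places forward in the alphabet (wrapping around), then reverse the string.
For "fgranite", step one produces "jkvermxi"; step two turns that into "ixmrevkj".
(Check on "neutron": → "riyxvsr" → "rsvxyir" ✓)

ixmrevkj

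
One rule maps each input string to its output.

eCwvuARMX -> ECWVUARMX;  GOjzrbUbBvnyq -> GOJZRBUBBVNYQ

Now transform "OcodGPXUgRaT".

The pattern: convert every letter to uppercase.
On "OcodGPXUgRaT" that produces "OCODGPXUGRAT".

OCODGPXUGRAT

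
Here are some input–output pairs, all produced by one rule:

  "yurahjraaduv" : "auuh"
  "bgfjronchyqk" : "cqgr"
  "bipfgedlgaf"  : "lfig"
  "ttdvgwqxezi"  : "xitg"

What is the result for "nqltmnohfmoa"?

hoqm

The transformation: keep one character in every 3, starting at position 2 (positions 2nd, 5th, 8th, ...), then move the first 2 characters to the end (rotate left by 2).
For "nqltmnohfmoa", step one produces "qmho"; step two turns that into "hoqm".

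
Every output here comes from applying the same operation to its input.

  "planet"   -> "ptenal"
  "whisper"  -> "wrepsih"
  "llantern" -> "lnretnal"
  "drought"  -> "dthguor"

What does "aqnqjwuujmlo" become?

Looking at the pairs, the operation is to reverse the string, then move the last character to the front.
Applying both steps to "aqnqjwuujmlo": "olmjuuwjqnqa", then "aolmjuuwjqnq".
(Check on "drought": → "thguord" → "dthguor" ✓)

aolmjuuwjqnq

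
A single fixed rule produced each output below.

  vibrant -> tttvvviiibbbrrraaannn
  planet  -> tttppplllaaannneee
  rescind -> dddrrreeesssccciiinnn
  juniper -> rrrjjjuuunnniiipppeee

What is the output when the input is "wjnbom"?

mmmwwwjjjnnnbbbooo

Looking at the pairs, the operation is to move the last character to the front, then repeat every character 3 times.
"wjnbom" → "mwjnbo" → "mmmwwwjjjnnnbbbooo".
(Check on "planet": → "tplane" → "tttppplllaaannneee" ✓)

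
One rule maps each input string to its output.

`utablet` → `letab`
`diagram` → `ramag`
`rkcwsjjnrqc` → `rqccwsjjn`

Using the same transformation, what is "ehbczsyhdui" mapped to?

Rule — delete the first 2 characters, then move the last 3 characters to the front (rotate right by 3).
"ehbczsyhdui" → "duibczsyh".
(Check on "diagram": → "agram" → "ramag" ✓)

duibczsyh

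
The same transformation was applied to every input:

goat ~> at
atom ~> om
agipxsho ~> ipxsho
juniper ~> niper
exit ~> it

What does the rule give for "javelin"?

Looking at the pairs, the operation is to delete the first 2 characters.
Applying that to "javelin" gives "velin".

velin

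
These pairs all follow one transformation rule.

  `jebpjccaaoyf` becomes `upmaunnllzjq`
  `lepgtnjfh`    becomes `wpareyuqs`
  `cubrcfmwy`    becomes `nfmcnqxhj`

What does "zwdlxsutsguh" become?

khowidfedrfs

Looking at the pairs, the operation is to shift every letter 11 places forward in the alphabet (wrapping around).
"zwdlxsutsguh" → "khowidfedrfs".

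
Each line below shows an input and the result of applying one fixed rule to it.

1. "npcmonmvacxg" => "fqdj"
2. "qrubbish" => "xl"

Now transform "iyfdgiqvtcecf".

Looking at the pairs, the operation is to keep one character in every 3, starting at position 3 (positions 3rd, 6th, 9th, ...), then shift every letter 3 places forward in the alphabet (wrapping around).
Starting from "iyfdgiqvtcecf": after the first operation, "fitc"; after the second, "ilwf".
(Check on "npcmonmvacxg": → "cnag" → "fqdj" ✓)

ilwf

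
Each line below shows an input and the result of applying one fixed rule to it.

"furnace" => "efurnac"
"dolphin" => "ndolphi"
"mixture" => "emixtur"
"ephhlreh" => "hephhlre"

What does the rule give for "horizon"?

nhorizo

Looking at the pairs, the operation is to move the last character to the front.
Applying that to "horizon" gives "nhorizo".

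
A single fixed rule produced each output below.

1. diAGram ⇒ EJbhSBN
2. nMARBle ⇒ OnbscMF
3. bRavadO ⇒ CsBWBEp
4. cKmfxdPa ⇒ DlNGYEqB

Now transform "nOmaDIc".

The rule is to flip the case of every letter, then shift every letter 1 place forward in the alphabet (wrapping around).
Applying both steps to "nOmaDIc": "NoMAdiC", then "OpNBejD".

OpNBejD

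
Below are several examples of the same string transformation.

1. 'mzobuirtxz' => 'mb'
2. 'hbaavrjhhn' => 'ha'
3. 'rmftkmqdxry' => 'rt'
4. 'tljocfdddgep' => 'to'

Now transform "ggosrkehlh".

gs

The pattern: keep one character in every 3, starting at position 1 (positions 1st, 4th, 7th, ...), then delete the last 2 characters.
Doing the same to "ggosrkehlh": "gs".
(Check on "tljocfdddgep": → "todg" → "to" ✓)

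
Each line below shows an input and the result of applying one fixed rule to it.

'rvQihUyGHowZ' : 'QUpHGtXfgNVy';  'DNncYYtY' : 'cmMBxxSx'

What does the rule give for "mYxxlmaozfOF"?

Looking at the pairs, the operation is to shift every letter 1 place backward in the alphabet (wrapping around), then flip the case of every letter.
"mYxxlmaozfOF" → "LxWWKLZNYEne".

LxWWKLZNYEne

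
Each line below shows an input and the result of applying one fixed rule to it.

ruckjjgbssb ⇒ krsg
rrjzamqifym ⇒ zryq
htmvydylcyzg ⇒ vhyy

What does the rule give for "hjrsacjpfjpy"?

Looking at the pairs, the operation is to keep one character in every 3, starting at position 1 (positions 1st, 4th, 7th, ...), then swap each adjacent pair of characters (1↔2, 3↔4, ...).
Working it through for "hjrsacjpfjpy": intermediate "hsjj", final "shjj".
(Check on "htmvydylcyzg": → "hvyy" → "vhyy" ✓)

shjj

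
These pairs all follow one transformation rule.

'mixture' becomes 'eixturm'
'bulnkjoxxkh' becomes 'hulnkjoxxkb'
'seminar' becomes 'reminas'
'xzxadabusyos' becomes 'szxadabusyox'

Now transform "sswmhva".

aswmhvs

The transformation: swap the first and last characters.
On "sswmhva" that produces "aswmhvs".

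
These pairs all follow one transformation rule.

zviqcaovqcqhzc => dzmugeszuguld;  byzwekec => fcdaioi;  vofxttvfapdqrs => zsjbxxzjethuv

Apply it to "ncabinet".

rgefmri

The transformation: shift every letter 4 places forward in the alphabet (wrapping around), then delete the last character.
For "ncabinet", step one produces "rgefmrix"; step two turns that into "rgefmri".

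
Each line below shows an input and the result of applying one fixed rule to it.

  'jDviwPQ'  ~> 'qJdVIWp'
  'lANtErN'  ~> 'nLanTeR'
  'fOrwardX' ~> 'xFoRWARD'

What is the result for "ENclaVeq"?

QenCLAvE

In each case the input is transformed by: flip the case of every letter, then move the last character to the front.
For "ENclaVeq", step one produces "enCLAvEQ"; step two turns that into "QenCLAvE".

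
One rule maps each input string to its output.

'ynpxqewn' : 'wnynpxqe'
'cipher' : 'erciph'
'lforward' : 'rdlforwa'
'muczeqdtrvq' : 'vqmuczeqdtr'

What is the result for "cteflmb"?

Looking at the pairs, the operation is to move the last 2 characters to the front (rotate right by 2).
For "cteflmb" the result is "mbctefl".

mbctefl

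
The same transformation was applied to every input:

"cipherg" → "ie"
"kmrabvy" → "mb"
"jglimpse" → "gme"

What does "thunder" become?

Looking at the pairs, the operation is to keep one character in every 3, starting at position 2 (positions 2nd, 5th, 8th, ...).
"thunder" → "hd".

hd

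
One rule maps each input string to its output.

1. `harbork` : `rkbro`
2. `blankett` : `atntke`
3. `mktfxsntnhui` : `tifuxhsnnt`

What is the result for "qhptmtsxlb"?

pbtlmxts

What's happening: delete the first 2 characters, then take characters alternately from the front and the back (1st, last, 2nd, 2nd-last, ...).
Starting from "qhptmtsxlb": after the first operation, "ptmtsxlb"; after the second, "pbtlmxts".
(Check on "blankett": → "ankett" → "atntke" ✓)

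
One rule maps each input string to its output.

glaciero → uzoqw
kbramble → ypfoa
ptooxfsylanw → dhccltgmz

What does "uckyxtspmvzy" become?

iqymlhgda

In each case the input is transformed by: delete the last 3 characters, then shift every letter 12 places backward in the alphabet (wrapping around).
On "uckyxtspmvzy": the first step gives "uckyxtspm", and the second then gives "iqymlhgda".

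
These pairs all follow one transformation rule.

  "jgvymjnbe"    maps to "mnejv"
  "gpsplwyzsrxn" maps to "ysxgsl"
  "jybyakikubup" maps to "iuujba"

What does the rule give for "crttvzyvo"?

Each output is the input with this applied: keep every other character starting from the first (positions 1st, 3rd, 5th, ...), then move the last 3 characters to the front (rotate right by 3).
"crttvzyvo" → "vyoct".

vyoct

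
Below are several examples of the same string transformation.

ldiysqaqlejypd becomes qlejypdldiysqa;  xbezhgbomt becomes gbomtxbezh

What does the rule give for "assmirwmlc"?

rwmlcassmi

The pattern: swap the front and back halves of the string.
On "assmirwmlc" that produces "rwmlcassmi".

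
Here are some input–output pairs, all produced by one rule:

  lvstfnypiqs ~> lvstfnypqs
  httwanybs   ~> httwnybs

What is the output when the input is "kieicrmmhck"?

kcrmmhck

Looking at the pairs, the operation is to remove every vowel.
For "kieicrmmhck" the result is "kcrmmhck".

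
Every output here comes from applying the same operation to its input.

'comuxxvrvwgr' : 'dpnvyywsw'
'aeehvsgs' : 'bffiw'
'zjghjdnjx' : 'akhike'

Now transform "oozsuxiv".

The pattern: shift every letter 1 place forward in the alphabet (wrapping around), then delete the last 3 characters.
Applying both steps to "oozsuxiv": "ppatvyjw", then "ppatv".

ppatv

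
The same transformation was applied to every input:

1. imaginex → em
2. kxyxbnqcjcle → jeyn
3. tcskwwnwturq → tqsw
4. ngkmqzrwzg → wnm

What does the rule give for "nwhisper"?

The transformation: swap the front and back halves of the string, then keep one character in every 3, starting at position 3 (positions 3rd, 6th, 9th, ...).
Applying both steps to "nwhisper": "spernwhi", then "ew".
(Check on "tcskwwnwturq": → "nwturqtcskww" → "tqsw" ✓)

ew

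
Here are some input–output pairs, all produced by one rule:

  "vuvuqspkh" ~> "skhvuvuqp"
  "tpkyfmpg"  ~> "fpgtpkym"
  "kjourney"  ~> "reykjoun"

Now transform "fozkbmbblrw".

What's happening: move the last 3 characters to the front (rotate right by 3), then swap the first and last characters.
Working it through for "fozkbmbblrw": intermediate "lrwfozkbmbb", final "brwfozkbmbl".

brwfozkbmbl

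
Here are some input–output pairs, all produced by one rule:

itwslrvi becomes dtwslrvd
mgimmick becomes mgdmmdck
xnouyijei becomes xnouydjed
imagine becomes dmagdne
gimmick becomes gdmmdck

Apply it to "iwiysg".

dwdysg

Rule — replace every "i" with "d".
So "iwiysg" becomes "dwdysg".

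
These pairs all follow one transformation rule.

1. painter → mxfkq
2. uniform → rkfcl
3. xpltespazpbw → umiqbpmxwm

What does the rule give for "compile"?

The transformation: delete the last 2 characters, then shift every letter 3 places backward in the alphabet (wrapping around).
Starting from "compile": after the first operation, "compi"; after the second, "zljmf".

zljmf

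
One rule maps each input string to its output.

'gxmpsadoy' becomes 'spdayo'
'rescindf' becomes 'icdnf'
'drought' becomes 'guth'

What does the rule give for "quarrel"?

rrle

Looking at the pairs, the operation is to delete the first 3 characters, then swap each adjacent pair of characters (1↔2, 3↔4, ...).
Applying both steps to "quarrel": "rrel", then "rrle".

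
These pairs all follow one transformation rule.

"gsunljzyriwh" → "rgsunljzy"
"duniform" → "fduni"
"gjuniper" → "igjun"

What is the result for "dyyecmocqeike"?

edyyecmocq

The pattern: delete the last 3 characters, then move the last character to the front.
Applying both steps to "dyyecmocqeike": "dyyecmocqe", then "edyyecmocq".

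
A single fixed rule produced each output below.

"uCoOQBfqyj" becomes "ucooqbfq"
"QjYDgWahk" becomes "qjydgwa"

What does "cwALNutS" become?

Rule — delete the last 2 characters, then convert every letter to lowercase.
On "cwALNutS": the first step gives "cwALNu", and the second then gives "cwalnu".
(Check on "QjYDgWahk": → "QjYDgWa" → "qjydgwa" ✓)

cwalnu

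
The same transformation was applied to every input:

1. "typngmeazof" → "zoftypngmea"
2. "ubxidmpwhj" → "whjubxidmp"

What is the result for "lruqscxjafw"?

The transformation: move the last 3 characters to the front (rotate right by 3).
So "lruqscxjafw" becomes "afwlruqscxj".

afwlruqscxj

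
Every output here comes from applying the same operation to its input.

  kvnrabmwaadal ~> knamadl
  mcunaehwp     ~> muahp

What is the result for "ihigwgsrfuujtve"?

The transformation: keep every other character starting from the first (positions 1st, 3rd, 5th, ...).
For "ihigwgsrfuujtve" the result is "iiwsfute".

iiwsfute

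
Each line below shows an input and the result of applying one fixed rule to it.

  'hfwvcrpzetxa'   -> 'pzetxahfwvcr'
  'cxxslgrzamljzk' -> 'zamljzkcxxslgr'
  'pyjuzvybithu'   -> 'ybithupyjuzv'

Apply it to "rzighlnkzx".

Looking at the pairs, the operation is to swap the front and back halves of the string.
Applying that to "rzighlnkzx" gives "lnkzxrzigh".

lnkzxrzigh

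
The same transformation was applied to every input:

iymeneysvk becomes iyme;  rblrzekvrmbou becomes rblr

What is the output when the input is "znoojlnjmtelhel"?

znoo

In each case the input is transformed by: keep only the first 4 characters.
"znoojlnjmtelhel" → "znoo".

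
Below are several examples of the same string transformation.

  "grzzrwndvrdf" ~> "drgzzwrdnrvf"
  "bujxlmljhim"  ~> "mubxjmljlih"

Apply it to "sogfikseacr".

Each output is the input with this applied: swap each adjacent pair of characters (1↔2, 3↔4, ...), then move the last character to the front.
For "sogfikseacr", step one produces "osfgkiescar"; step two turns that into "rosfgkiesca".

rosfgkiesca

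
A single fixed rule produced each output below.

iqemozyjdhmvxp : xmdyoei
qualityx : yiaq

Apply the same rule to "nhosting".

The transformation: keep every other character starting from the first (positions 1st, 3rd, 5th, ...), then reverse the string.
"nhosting" → "notn" → "nton".

nton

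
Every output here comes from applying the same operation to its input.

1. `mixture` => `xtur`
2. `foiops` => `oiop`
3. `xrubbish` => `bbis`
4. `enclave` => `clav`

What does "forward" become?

rwar

In each case the input is transformed by: move the last character to the front, then keep only the last 4 characters.
Applying both steps to "forward": "dforwar", then "rwar".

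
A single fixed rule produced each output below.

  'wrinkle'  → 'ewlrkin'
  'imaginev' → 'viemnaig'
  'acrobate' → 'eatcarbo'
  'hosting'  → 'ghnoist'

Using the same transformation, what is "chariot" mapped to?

The transformation: reverse the string, then take characters alternately from the front and the back (1st, last, 2nd, 2nd-last, ...).
"chariot" → "toirahc" → "tcohiar".

tcohiar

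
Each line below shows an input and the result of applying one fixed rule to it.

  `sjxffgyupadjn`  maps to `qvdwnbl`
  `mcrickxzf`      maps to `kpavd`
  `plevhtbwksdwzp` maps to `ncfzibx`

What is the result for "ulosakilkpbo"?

Each output is the input with this applied: keep every other character starting from the first (positions 1st, 3rd, 5th, ...), then shift every letter 2 places backward in the alphabet (wrapping around).
On "ulosakilkpbo": the first step gives "uoaikb", and the second then gives "smygiz".

smygiz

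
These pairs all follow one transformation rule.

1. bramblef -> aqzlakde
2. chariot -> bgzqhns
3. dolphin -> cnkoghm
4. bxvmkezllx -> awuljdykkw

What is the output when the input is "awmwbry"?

Looking at the pairs, the operation is to shift every letter 1 place backward in the alphabet (wrapping around).
Doing the same to "awmwbry": "zvlvaqx".

zvlvaqx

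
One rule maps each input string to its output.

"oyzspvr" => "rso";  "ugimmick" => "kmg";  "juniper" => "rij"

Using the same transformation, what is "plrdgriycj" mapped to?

The rule is to reverse the string, then keep one character in every 3, starting at position 1 (positions 1st, 4th, 7th, ...).
Applying both steps to "plrdgriycj": "jcyirgdrlp", then "jidp".

jidp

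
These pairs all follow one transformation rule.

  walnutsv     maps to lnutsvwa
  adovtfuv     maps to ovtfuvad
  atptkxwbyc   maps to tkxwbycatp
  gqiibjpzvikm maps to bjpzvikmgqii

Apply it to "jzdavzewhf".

avzewhfjzd

Rule — move the last 2 characters to the front (rotate right by 2), then swap the front and back halves of the string.
For "jzdavzewhf" the result is "avzewhfjzd".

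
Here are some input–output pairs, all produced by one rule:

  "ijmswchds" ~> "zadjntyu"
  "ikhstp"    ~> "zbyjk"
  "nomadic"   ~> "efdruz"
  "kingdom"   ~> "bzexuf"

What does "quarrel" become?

hlriiv

Each output is the input with this applied: delete the last character, then shift every letter 9 places backward in the alphabet (wrapping around).
Starting from "quarrel": after the first operation, "quarre"; after the second, "hlriiv".
(Check on "ijmswchds": → "ijmswchd" → "zadjntyu" ✓)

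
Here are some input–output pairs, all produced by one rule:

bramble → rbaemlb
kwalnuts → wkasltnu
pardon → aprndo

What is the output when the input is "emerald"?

Rule — move the first character to the end, then take characters alternately from the front and the back (1st, last, 2nd, 2nd-last, ...).
On "emerald": the first step gives "meralde", and the second then gives "meedrla".

meedrla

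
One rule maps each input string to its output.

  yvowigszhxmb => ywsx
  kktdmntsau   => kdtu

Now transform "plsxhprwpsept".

pxrst

Rule — keep one character in every 3, starting at position 1 (positions 1st, 4th, 7th, ...).
So "plsxhprwpsept" becomes "pxrst".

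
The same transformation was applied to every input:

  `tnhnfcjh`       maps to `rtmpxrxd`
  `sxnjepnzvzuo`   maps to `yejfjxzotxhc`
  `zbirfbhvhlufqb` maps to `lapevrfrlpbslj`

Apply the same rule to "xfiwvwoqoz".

Each output is the input with this applied: reverse the string, then shift every letter 10 places forward in the alphabet (wrapping around).
"xfiwvwoqoz" → "zoqowvwifx" → "jyaygfgsph".
(Check on "zbirfbhvhlufqb": → "bqfulhvhbfribz" → "lapevrfrlpbslj" ✓)

jyaygfgsph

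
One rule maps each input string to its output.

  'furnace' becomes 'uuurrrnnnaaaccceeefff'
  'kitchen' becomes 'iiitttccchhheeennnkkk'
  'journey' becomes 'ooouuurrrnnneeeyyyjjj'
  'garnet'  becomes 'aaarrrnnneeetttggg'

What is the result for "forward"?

The rule is to repeat every character 3 times, then move the first 3 characters to the end (rotate left by 3).
"forward" → "ooorrrwwwaaarrrdddfff".

ooorrrwwwaaarrrdddfff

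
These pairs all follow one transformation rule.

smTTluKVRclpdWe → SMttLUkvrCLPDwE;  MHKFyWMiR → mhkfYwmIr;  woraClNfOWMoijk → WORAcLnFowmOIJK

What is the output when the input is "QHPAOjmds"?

The transformation: flip the case of every letter.
On "QHPAOjmds" that produces "qhpaoJMDS".

qhpaoJMDS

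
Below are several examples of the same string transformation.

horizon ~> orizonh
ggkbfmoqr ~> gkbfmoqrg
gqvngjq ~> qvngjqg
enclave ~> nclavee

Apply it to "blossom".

Each output is the input with this applied: move the first character to the end.
On "blossom" that produces "lossomb".

lossomb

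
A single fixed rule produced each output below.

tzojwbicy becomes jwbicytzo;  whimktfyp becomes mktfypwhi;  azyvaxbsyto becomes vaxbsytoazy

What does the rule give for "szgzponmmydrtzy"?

The pattern: move the first 3 characters to the end (rotate left by 3).
Doing the same to "szgzponmmydrtzy": "zponmmydrtzyszg".

zponmmydrtzyszg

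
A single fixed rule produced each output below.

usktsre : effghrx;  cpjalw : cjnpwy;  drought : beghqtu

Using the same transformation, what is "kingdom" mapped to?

Rule — shift every letter 13 places forward in the alphabet (wrapping around) — i.e. ROT13, then sort the characters into alphabetical order.
Starting from "kingdom": after the first operation, "xvatqbz"; after the second, "abqtvxz".

abqtvxz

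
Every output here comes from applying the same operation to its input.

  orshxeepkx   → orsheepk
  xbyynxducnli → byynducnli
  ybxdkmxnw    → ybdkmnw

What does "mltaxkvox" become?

The pattern: remove every "x".
Applying that to "mltaxkvox" gives "mltakvo".

mltakvo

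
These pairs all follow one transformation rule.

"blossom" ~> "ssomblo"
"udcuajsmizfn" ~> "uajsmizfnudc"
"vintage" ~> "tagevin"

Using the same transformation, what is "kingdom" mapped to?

Looking at the pairs, the operation is to move the first 3 characters to the end (rotate left by 3).
Applying that to "kingdom" gives "gdomkin".

gdomkin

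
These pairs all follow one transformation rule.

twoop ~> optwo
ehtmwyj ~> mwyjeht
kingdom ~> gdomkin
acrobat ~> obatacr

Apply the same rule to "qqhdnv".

Rule — move the first 3 characters to the end (rotate left by 3).
For "qqhdnv" the result is "dnvqqh".

dnvqqh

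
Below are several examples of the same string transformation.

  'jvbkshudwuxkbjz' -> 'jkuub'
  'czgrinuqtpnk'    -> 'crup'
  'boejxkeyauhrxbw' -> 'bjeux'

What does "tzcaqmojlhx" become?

taoh

In each case the input is transformed by: keep one character in every 3, starting at position 1 (positions 1st, 4th, 7th, ...).
For "tzcaqmojlhx" the result is "taoh".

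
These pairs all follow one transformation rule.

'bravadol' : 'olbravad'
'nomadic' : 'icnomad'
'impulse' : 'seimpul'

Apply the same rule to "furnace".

In each case the input is transformed by: move the last 2 characters to the front (rotate right by 2).
Applying that to "furnace" gives "cefurna".

cefurna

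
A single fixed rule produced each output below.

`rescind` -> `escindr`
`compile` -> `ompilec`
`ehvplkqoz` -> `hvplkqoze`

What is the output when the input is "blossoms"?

Each output is the input with this applied: move the first character to the end.
"blossoms" → "lossomsb".

lossomsb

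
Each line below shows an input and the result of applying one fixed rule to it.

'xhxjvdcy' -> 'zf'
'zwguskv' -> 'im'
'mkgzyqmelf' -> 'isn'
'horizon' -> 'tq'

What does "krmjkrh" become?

ot

What's happening: shift every letter 2 places forward in the alphabet (wrapping around), then keep one character in every 3, starting at position 3 (positions 3rd, 6th, 9th, ...).
On "krmjkrh": the first step gives "mtolmtj", and the second then gives "ot".
(Check on "mkgzyqmelf": → "omibasognh" → "isn" ✓)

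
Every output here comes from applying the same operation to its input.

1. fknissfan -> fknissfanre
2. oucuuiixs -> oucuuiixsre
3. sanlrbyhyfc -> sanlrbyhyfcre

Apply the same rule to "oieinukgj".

oieinukgjre

Each output is the input with this applied: append "re".
On "oieinukgj" that produces "oieinukgjre".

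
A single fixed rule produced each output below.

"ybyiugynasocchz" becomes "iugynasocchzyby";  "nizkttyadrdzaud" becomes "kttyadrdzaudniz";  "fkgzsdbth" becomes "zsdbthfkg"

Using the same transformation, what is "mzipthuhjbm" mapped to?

The pattern: move the first 3 characters to the end (rotate left by 3).
On "mzipthuhjbm" that produces "pthuhjbmmzi".

pthuhjbmmzi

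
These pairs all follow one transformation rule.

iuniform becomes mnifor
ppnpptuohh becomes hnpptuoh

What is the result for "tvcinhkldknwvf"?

The pattern: delete the first 2 characters, then move the last character to the front.
Applying both steps to "tvcinhkldknwvf": "cinhkldknwvf", then "fcinhkldknwv".

fcinhkldknwv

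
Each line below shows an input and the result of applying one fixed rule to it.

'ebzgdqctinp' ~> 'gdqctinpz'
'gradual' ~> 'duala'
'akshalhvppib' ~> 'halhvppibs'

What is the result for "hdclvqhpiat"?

The rule is to delete the first 2 characters, then move the first character to the end.
"hdclvqhpiat" → "clvqhpiat" → "lvqhpiatc".

lvqhpiatc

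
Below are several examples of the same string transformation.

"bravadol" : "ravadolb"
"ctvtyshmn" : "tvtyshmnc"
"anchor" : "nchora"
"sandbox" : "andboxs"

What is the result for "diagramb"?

The transformation: move the first character to the end.
"diagramb" → "iagrambd".

iagrambd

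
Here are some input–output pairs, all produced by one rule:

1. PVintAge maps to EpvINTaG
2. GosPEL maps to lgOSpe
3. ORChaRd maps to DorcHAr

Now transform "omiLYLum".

MOMIlylU

Each output is the input with this applied: flip the case of every letter, then move the last character to the front.
On "omiLYLum": the first step gives "OMIlylUM", and the second then gives "MOMIlylU".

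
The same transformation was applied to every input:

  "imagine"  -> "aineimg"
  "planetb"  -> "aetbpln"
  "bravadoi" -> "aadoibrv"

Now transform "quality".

aityqul

What's happening: move the first 3 characters to the end (rotate left by 3), then swap the first and last characters.
Working it through for "quality": intermediate "lityqua", final "aityqul".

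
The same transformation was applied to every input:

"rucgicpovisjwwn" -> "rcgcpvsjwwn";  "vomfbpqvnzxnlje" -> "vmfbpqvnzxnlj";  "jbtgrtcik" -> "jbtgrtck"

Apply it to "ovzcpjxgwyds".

vzcpjxgwyds

In each case the input is transformed by: remove every vowel.
For "ovzcpjxgwyds" the result is "vzcpjxgwyds".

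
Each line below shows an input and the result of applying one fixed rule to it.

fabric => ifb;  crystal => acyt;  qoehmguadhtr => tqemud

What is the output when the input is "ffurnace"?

What's happening: move the last 2 characters to the front (rotate right by 2), then keep every other character starting from the first (positions 1st, 3rd, 5th, ...).
So "ffurnace" becomes "cfun".

cfun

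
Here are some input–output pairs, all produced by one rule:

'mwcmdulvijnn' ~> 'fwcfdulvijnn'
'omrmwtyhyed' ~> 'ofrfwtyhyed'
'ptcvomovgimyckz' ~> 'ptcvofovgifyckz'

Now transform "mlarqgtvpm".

The transformation: replace every "m" with "f".
"mlarqgtvpm" → "flarqgtvpf".

flarqgtvpf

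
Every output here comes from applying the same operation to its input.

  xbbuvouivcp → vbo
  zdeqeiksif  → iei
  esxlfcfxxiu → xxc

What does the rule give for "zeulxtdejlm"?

In each case the input is transformed by: keep one character in every 3, starting at position 3 (positions 3rd, 6th, 9th, ...), then move the last character to the front.
Starting from "zeulxtdejlm": after the first operation, "utj"; after the second, "jut".

jut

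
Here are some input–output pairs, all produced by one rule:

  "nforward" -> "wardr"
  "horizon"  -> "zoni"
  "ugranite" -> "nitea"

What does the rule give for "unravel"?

Rule — delete the first 3 characters, then move the first character to the end.
On "unravel" that produces "vela".
(Check on "nforward": → "rward" → "wardr" ✓)

vela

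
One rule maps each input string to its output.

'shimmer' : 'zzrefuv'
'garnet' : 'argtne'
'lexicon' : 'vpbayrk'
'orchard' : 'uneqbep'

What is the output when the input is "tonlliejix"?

yyvrwvkgba

The transformation: move the first 3 characters to the end (rotate left by 3), then shift every letter 13 places forward in the alphabet (wrapping around) — i.e. ROT13.
"tonlliejix" → "lliejixton" → "yyvrwvkgba".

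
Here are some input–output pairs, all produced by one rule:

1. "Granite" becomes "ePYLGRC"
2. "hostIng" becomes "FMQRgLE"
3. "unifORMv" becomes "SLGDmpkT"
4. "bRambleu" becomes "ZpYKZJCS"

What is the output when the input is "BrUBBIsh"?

What's happening: flip the case of every letter, then shift every letter 2 places backward in the alphabet (wrapping around).
On "BrUBBIsh" that produces "zPszzgQF".

zPszzgQF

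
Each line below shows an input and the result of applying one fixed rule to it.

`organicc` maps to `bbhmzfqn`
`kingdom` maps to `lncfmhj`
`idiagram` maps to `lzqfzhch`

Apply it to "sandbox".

What's happening: reverse the string, then shift every letter 1 place backward in the alphabet (wrapping around).
Applying that to "sandbox" gives "wnacmzr".

wnacmzr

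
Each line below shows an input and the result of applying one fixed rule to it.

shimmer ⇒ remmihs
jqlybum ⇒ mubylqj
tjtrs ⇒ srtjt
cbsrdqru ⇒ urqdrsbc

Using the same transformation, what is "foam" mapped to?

Each output is the input with this applied: reverse the string.
Doing the same to "foam": "maof".

maof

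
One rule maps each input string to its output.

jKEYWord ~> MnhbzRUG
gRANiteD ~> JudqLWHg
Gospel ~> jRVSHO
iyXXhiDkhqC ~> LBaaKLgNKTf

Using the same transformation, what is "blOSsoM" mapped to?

The transformation: flip the case of every letter, then shift every letter 3 places forward in the alphabet (wrapping around).
On "blOSsoM": the first step gives "BLosSOm", and the second then gives "EOrvVRp".

EOrvVRp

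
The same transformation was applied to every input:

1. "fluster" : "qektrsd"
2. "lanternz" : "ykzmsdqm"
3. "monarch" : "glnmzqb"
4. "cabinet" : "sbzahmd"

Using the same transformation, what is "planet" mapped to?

The rule is to shift every letter 1 place backward in the alphabet (wrapping around), then move the last character to the front.
For "planet", step one produces "okzmds"; step two turns that into "sokzmd".

sokzmd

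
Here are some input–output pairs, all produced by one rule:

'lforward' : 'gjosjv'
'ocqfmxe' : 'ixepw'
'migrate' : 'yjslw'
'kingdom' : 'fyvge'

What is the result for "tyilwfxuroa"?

In each case the input is transformed by: delete the first 2 characters, then shift every letter 8 places backward in the alphabet (wrapping around).
For "tyilwfxuroa", step one produces "ilwfxuroa"; step two turns that into "adoxpmjgs".

adoxpmjgs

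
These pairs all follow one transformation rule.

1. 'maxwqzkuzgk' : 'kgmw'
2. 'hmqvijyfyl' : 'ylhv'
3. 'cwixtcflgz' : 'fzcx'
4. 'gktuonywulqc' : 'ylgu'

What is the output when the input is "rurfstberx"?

bxrf

In each case the input is transformed by: keep one character in every 3, starting at position 1 (positions 1st, 4th, 7th, ...), then move the first 2 characters to the end (rotate left by 2).
Applying both steps to "rurfstberx": "rfbx", then "bxrf".
(Check on "hmqvijyfyl": → "hvyl" → "ylhv" ✓)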